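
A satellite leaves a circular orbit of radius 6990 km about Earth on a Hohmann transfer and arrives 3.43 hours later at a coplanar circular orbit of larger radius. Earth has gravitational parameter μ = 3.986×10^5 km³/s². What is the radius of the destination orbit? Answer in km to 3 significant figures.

Transfer time t = 3.43 hours = 12348 s, and t = π√(a_t³/μ).
So a_t = (μ t²/π²)^(1/3) = (3.986×10^5 × (12348)² / π²)^(1/3) = 18329 km.
Since a_t = (r₁ + r₂)/2, r₂ = 2a_t − r₁ = 2×18329 − 6990 = 29668 km.

r₂ = 29700 km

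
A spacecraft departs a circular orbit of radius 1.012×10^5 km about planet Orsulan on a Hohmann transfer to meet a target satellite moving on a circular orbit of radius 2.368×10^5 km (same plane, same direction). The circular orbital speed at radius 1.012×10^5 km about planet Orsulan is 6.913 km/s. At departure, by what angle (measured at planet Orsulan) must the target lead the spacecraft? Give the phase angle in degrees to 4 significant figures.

From the circular-orbit relation v² = μ/r at r = 1.012×10^5 km: μ = v²r = (6.913)² × 1.012×10^5 = 4.83630×10^6 km³/s².
Transfer-ellipse semi-major axis a_t = (r₁ + r₂)/2 = (1.012×10^5 + 2.368×10^5)/2 = 1.690×10^5 km.
Transfer time t = π√(a_t³/μ) = 99248.3 s.
Target angular speed ω₂ = √(μ/r₂³) = 1.90847×10^-5 rad/s.
Angle swept by the target during transfer: ω₂·t = 1.89412 rad = 108.53°.
The spacecraft traverses 180° on the transfer ellipse, so the target must lead by 180° − 108.53° = 71.47°.

φ = 71.47°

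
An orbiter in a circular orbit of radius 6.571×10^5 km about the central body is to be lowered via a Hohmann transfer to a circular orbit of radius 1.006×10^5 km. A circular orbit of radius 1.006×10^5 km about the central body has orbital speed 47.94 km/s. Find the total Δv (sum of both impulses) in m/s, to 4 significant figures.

Δv = 24290 m/s

From the circular-orbit relation v² = μ/r at r = 1.006×10^5 km: μ = v²r = (47.94)² × 1.006×10^5 = 2.31203×10^8 km³/s².
The Hohmann ellipse has a_t = (r₁ + r₂)/2 = 3.7885×10^5 km.
At r₁ the circular-orbit speed is v₁ = √(μ/r₁) = 18.758 km/s.
Transfer-orbit speed at r₁ (v² = μ(2/r − 1/a)): v_a = √[μ(2/r₁ − 1/a_t)] = 9.6660 km/s.
First burn Δv₁ = |v_a − v₁| = 9.092 km/s.
At r₂, v₂ = √(μ/r₂) = 47.94 km/s.
Transfer-orbit speed at r₂: v_p = √[μ(2/r₂ − 1/a_t)] = 63.14 km/s.
Second burn Δv₂ = |v₂ − v_p| = 15.20 km/s.
Total Δv = Δv₁ + Δv₂ = 24.29 km/s.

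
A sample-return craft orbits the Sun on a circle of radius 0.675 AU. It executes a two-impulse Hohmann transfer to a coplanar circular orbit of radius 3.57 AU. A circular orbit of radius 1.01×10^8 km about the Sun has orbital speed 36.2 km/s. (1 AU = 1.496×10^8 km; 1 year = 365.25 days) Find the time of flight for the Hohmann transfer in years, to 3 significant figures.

t = 1.55 years

From the circular-orbit relation v² = μ/r at r = 1.01×10^8 km: μ = v²r = (36.2)² × 1.01×10^8 = 1.32354×10^11 km³/s².
In km: r₁ = 0.675 × 1.496×10^8 = 1.0098×10^8 km; r₂ = 3.57 × 1.496×10^8 = 5.34072×10^8 km.
Transfer-ellipse semi-major axis a_t = (r₁ + r₂)/2 = (1.0098×10^8 + 5.34072×10^8)/2 = 3.17526×10^8 km.
By Kepler's third law the transfer-orbit period is T = 2π√(a_t³/μ), so t = T/2 = 4.886×10^7 s.
Converting: 4.886×10^7 s ÷ 3.15576×10^7 s/year (365.25 × 86400) = 1.55 years.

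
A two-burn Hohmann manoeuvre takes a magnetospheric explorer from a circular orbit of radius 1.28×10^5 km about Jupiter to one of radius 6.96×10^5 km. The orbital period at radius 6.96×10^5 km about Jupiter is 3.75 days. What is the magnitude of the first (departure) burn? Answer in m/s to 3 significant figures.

Δv₁ = 9430 m/s

From Kepler's third law T² = 4π²r³/μ at r = 6.96×10^5 km, T = 3.75 days = 3.75 × 86400 s = 3.240×10^5 s: μ = 4π²r³/T² = 1.26794×10^8 km³/s².
The Hohmann ellipse has a_t = (r₁ + r₂)/2 = 4.120×10^5 km.
On the circular orbit at r = 1.280×10^5 km, v_c = √(μ/r) = 31.473 km/s.
Transfer-orbit speed at the same r (vis-viva, a = a_t): v_t = √[μ(2/r − 1/a_t)] = 40.907 km/s.
Δv₁ = |v_t − v_c| = |40.907 − 31.473| = 9.434 km/s.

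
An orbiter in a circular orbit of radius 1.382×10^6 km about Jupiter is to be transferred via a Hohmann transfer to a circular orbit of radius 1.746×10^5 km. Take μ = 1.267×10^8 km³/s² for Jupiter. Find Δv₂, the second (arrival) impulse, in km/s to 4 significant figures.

The Hohmann ellipse has a_t = (r₁ + r₂)/2 = 7.783×10^5 km.
Circular speed at r = 1.746×10^5 km: v_c = √(μ/r) = 26.938 km/s.
Transfer-orbit speed at the same r (vis-viva, a = a_t): v_t = √[μ(2/r − 1/a_t)] = 35.896 km/s.
Δv₂ = |v_t − v_c| = |35.896 − 26.938| = 8.958 km/s.

Δv₂ = 8.958 km/s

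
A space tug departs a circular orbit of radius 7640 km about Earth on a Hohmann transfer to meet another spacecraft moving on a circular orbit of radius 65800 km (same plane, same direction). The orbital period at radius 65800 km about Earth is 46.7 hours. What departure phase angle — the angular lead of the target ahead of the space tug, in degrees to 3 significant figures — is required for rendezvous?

From Kepler's third law T² = 4π²r³/μ at r = 65800 km, T = 46.7 hours = 46.7 × 3600 s = 1.6812×10^5 s: μ = 4π²r³/T² = 3.97923×10^5 km³/s².
Transfer-ellipse semi-major axis a_t = (r₁ + r₂)/2 = (7640 + 65800)/2 = 36720 km.
The half-period of the transfer ellipse is t = π√(a_t³/μ) = 35043 s.
Target angular speed ω₂ = √(μ/r₂³) = 3.7373×10^-5 rad/s.
Angle swept by the target during transfer: ω₂·t = 1.3097 rad = 75.04°.
The space tug traverses 180° on the transfer ellipse, so the target must lead by 180° − 75.04° = 105°.

φ = 105°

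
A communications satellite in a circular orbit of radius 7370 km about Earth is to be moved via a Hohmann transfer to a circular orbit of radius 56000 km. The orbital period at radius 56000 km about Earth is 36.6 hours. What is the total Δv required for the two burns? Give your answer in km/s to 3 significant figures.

From Kepler's third law T² = 4π²r³/μ at r = 56000 km, T = 36.6 hours = 36.6 × 3600 s = 1.3176×10^5 s: μ = 4π²r³/T² = 3.99353×10^5 km³/s².
The Hohmann ellipse has a_t = (r₁ + r₂)/2 = 31685 km.
At r₁ the circular-orbit speed is v₁ = √(μ/r₁) = 7.361 km/s.
On the transfer ellipse at r₁, v² = μ(2/r − 1/a) gives v_p = √[μ(2/r₁ − 1/a_t)] = 9.786 km/s.
First burn Δv₁ = |v_p − v₁| = 2.425 km/s.
Circular speed at r₂: v₂ = √(μ/r₂) = 2.67045 km/s.
Transfer-orbit speed at r₂: v_a = √[μ(2/r₂ − 1/a_t)] = 1.28793 km/s.
Second burn Δv₂ = |v₂ − v_a| = 1.383 km/s.
Total Δv = Δv₁ + Δv₂ = 3.808 km/s.

Δv = 3.81 km/s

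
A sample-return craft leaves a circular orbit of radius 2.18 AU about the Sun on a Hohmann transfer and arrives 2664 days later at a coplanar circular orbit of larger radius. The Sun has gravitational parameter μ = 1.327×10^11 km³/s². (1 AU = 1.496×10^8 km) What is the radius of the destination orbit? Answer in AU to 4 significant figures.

In km: r₁ = 2.18 × 1.496×10^8 = 3.26128×10^8 km.
Transfer time t = 2664 days = 2.301696×10^8 s, and t = π√(a_t³/μ).
So a_t = (μ t²/π²)^(1/3) = (1.327×10^11 × (2.301696×10^8)² / π²)^(1/3) = 8.9308×10^8 km.
Since a_t = (r₁ + r₂)/2, r₂ = 2a_t − r₁ = 2×8.9308×10^8 − 3.26128×10^8 = 1.460032×10^9 km.
In AU: r₂ = 1.460032×10^9 / 1.496×10^8 = 9.760 AU.

r₂ = 9.760 AU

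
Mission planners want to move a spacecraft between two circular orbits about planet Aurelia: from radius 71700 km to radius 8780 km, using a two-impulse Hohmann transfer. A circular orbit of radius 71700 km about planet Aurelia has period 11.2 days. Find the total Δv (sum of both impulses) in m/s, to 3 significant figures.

Δv = 694 m/s

From Kepler's third law T² = 4π²r³/μ at r = 71700 km, T = 11.2 days = 11.2 × 86400 s = 9.6768×10^5 s: μ = 4π²r³/T² = 15540.1 km³/s².
The Hohmann ellipse has a_t = (r₁ + r₂)/2 = 40240 km.
At r₁ the circular-orbit speed is v₁ = √(μ/r₁) = 0.4656 km/s.
On the transfer ellipse at r₁, vis-viva gives v_a = √[μ(2/r₁ − 1/a_t)] = 0.2175 km/s.
First burn Δv₁ = |v_a − v₁| = 0.2481 km/s.
Circular speed at r₂: v₂ = √(μ/r₂) = 1.3304 km/s.
Transfer-orbit speed at r₂: v_p = √[μ(2/r₂ − 1/a_t)] = 1.7759 km/s.
Second burn Δv₂ = |v₂ − v_p| = 0.4455 km/s.
Δv = Δv₁ + Δv₂ = 0.2481 + 0.4455 = 0.6936 km/s.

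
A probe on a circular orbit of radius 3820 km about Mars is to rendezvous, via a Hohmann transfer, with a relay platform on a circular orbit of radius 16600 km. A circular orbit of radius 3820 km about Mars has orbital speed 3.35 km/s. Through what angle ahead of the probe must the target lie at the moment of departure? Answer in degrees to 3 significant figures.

From the circular-orbit relation v² = μ/r at r = 3820 km: μ = v²r = (3.35)² × 3820 = 42869.9 km³/s².
Semi-major axis of the transfer orbit: a_t = (3820 + 16600)/2 = 10210 km.
Transfer time t = π√(a_t³/μ) = 15654 s.
The target's mean motion on its circular orbit is ω₂ = √(μ/r₂³) = 9.6809×10^-5 rad/s.
Angle swept by the target during transfer: ω₂·t = 1.5154 rad = 86.83°.
The probe traverses 180° on the transfer ellipse, so the target must lead by 180° − 86.83° = 93.2°.

φ = 93.2°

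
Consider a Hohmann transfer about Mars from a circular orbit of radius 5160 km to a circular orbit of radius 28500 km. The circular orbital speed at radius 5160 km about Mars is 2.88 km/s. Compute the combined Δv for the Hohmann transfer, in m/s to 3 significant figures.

Δv = 1410 m/s

From the circular-orbit relation v² = μ/r at r = 5160 km: μ = v²r = (2.88)² × 5160 = 42799.1 km³/s².
The Hohmann ellipse has a_t = (r₁ + r₂)/2 = 16830 km.
Circular speed at r₁: v₁ = √(μ/r₁) = √(42799.1/5160) = 2.8800 km/s.
Transfer-orbit speed at r₁ (v² = μ(2/r − 1/a)): v_p = √[μ(2/r₁ − 1/a_t)] = 3.7478 km/s.
First burn Δv₁ = |v_p − v₁| = 0.8678 km/s.
At r₂, v₂ = √(μ/r₂) = 1.2254 km/s.
Transfer-orbit speed at r₂: v_a = √[μ(2/r₂ − 1/a_t)] = 0.67854 km/s.
Second burn Δv₂ = |v₂ − v_a| = 0.5469 km/s.
Total Δv = Δv₁ + Δv₂ = 1.415 km/s.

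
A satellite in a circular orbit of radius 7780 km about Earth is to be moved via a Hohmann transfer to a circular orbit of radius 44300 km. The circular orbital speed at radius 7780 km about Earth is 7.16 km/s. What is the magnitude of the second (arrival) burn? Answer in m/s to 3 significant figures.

Δv₂ = 1360 m/s

From the circular-orbit relation v² = μ/r at r = 7780 km: μ = v²r = (7.16)² × 7780 = 3.98846×10^5 km³/s².
The Hohmann ellipse has a_t = (r₁ + r₂)/2 = 26040 km.
Circular speed at r = 44300 km: v_c = √(μ/r) = 3.00055 km/s.
Vis-viva on the transfer ellipse at r = 44300 km gives v_t = √[μ(2/r − 1/a_t)] = 1.64010 km/s.
Δv₂ = |v_t − v_c| = |1.64010 − 3.00055| = 1.360 km/s.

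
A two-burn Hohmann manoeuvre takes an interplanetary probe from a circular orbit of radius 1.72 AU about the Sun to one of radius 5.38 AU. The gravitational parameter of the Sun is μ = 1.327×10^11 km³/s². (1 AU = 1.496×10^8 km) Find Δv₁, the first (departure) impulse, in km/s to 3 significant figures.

In km: r₁ = 1.72 × 1.496×10^8 = 2.57312×10^8 km; r₂ = 5.38 × 1.496×10^8 = 8.04848×10^8 km.
Transfer-ellipse semi-major axis a_t = (r₁ + r₂)/2 = (2.57312×10^8 + 8.04848×10^8)/2 = 5.3108×10^8 km.
On the circular orbit at r = 2.57312×10^8 km, v_c = √(μ/r) = 22.709 km/s.
Transfer-orbit speed at the same r (vis-viva, a = a_t): v_t = √[μ(2/r − 1/a_t)] = 27.956 km/s.
Δv₁ = |v_t − v_c| = |27.956 − 22.709| = 5.247 km/s.

Δv₁ = 5.25 km/s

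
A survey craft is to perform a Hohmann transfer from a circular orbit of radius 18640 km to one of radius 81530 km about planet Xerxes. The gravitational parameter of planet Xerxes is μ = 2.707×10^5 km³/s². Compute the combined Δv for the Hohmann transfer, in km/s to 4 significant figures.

Δv = 1.762 km/s

Transfer-ellipse semi-major axis a_t = (r₁ + r₂)/2 = (18640 + 81530)/2 = 50085 km.
Circular speed at r₁: v₁ = √(μ/r₁) = √(2.707×10^5/18640) = 3.8108 km/s.
On the transfer ellipse at r₁, v² = μ(2/r − 1/a) gives v_p = √[μ(2/r₁ − 1/a_t)] = 4.8621 km/s.
First burn Δv₁ = |v_p − v₁| = 1.0513 km/s.
Circular speed at r₂: v₂ = √(μ/r₂) = 1.82216 km/s.
Transfer-orbit speed at r₂: v_a = √[μ(2/r₂ − 1/a_t)] = 1.11162 km/s.
Second burn Δv₂ = |v₂ − v_a| = 0.71054 km/s.
Total Δv = Δv₁ + Δv₂ = 1.762 km/s.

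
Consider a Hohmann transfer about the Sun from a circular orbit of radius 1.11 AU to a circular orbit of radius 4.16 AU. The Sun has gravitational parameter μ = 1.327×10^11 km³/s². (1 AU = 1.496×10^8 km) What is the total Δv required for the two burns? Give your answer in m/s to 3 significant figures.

Δv = 12400 m/s

In km: r₁ = 1.11 × 1.496×10^8 = 1.66056×10^8 km; r₂ = 4.16 × 1.496×10^8 = 6.22336×10^8 km.
The Hohmann ellipse has a_t = (r₁ + r₂)/2 = 3.94196×10^8 km.
Circular speed at r₁: v₁ = √(μ/r₁) = √(1.327×10^11/1.66056×10^8) = 28.26885 km/s.
Transfer-orbit speed at r₁ (vis-viva): v_p = √[μ(2/r₁ − 1/a_t)] = 35.51931 km/s.
First burn Δv₁ = |v_p − v₁| = 7.2505 km/s.
At r₂, v₂ = √(μ/r₂) = 14.602358 km/s.
Transfer-orbit speed at r₂: v_a = √[μ(2/r₂ − 1/a_t)] = 9.4775084 km/s.
Second burn Δv₂ = |v₂ − v_a| = 5.1248 km/s.
Δv = Δv₁ + Δv₂ = 7.2505 + 5.1248 = 12.38 km/s.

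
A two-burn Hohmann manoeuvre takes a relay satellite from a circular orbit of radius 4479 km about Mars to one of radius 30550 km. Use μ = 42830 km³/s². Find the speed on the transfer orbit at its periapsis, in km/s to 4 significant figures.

Semi-major axis of the transfer orbit: a_t = (4479 + 30550)/2 = 17514.5 km.
At periapsis, r = 4479 km.
Applying v² = μ(2/r − 1/a_t): v = 4.084 km/s.

v = 4.084 km/s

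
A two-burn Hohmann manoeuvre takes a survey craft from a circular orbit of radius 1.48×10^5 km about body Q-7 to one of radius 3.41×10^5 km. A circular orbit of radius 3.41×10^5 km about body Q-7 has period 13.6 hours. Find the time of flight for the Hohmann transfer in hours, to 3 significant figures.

t = 4.13 hours

From Kepler's third law T² = 4π²r³/μ at r = 3.41×10^5 km, T = 13.6 hours = 13.6 × 3600 s = 48960 s: μ = 4π²r³/T² = 6.53040×10^8 km³/s².
Transfer-ellipse semi-major axis a_t = (r₁ + r₂)/2 = (1.480×10^5 + 3.410×10^5)/2 = 2.445×10^5 km.
By Kepler's third law the transfer-orbit period is T = 2π√(a_t³/μ), so t = T/2 = 14860 s.
Converting: 14860 s ÷ 3600 s/hour = 4.13 hours.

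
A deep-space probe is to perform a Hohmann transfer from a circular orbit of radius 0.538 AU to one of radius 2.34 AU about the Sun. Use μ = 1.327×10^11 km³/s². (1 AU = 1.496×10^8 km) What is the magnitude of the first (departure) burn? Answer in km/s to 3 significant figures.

Δv₁ = 11.2 km/s

In km: r₁ = 0.538 × 1.496×10^8 = 8.04848×10^7 km; r₂ = 2.34 × 1.496×10^8 = 3.50064×10^8 km.
The Hohmann ellipse has a_t = (r₁ + r₂)/2 = 2.152744×10^8 km.
On the circular orbit at r = 8.04848×10^7 km, v_c = √(μ/r) = 40.605 km/s.
Transfer-orbit speed at the same r (vis-viva, a = a_t): v_t = √[μ(2/r − 1/a_t)] = 51.779 km/s.
Δv₁ = |v_t − v_c| = |51.779 − 40.605| = 11.17 km/s.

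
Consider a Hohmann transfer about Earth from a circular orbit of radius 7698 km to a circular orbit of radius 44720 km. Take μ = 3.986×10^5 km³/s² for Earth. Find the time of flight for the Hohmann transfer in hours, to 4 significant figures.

The Hohmann ellipse has a_t = (r₁ + r₂)/2 = 26209 km.
Half the transfer-orbit period gives t = π√(a_t³/μ) = 21113 s.
Converting: 21113 s ÷ 3600 s/hour = 5.865 hours.

t = 5.865 hours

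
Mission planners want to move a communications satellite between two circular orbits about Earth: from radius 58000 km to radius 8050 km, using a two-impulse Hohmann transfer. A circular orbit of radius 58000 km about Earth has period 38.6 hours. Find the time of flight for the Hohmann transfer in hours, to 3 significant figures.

From Kepler's third law T² = 4π²r³/μ at r = 58000 km, T = 38.6 hours = 38.6 × 3600 s = 1.3896×10^5 s: μ = 4π²r³/T² = 3.98900×10^5 km³/s².
Transfer-ellipse semi-major axis a_t = (r₁ + r₂)/2 = (58000 + 8050)/2 = 33025 km.
Half the transfer-orbit period gives t = π√(a_t³/μ) = 29850 s.
Converting: 29850 s ÷ 3600 s/hour = 8.29 hours.

t = 8.29 hours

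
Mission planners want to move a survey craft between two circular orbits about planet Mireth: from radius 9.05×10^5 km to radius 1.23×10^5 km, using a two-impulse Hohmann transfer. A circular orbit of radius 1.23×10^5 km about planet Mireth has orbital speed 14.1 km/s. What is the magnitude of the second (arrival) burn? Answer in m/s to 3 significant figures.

Δv₂ = 4610 m/s

From the circular-orbit relation v² = μ/r at r = 1.23×10^5 km: μ = v²r = (14.1)² × 1.23×10^5 = 2.44536×10^7 km³/s².
Transfer-ellipse semi-major axis a_t = (r₁ + r₂)/2 = (9.050×10^5 + 1.230×10^5)/2 = 5.140×10^5 km.
On the circular orbit at r = 1.230×10^5 km, v_c = √(μ/r) = 14.100 km/s.
Vis-viva on the transfer ellipse at r = 1.230×10^5 km gives v_t = √[μ(2/r − 1/a_t)] = 18.709 km/s.
Δv₂ = |v_t − v_c| = |18.709 − 14.100| = 4.609 km/s.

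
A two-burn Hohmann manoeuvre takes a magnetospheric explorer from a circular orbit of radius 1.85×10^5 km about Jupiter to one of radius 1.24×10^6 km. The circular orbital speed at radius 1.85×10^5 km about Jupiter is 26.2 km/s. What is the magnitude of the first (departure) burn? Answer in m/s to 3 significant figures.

Δv₁ = 8360 m/s

From the circular-orbit relation v² = μ/r at r = 1.85×10^5 km: μ = v²r = (26.2)² × 1.85×10^5 = 1.26991×10^8 km³/s².
Semi-major axis of the transfer orbit: a_t = (1.850×10^5 + 1.240×10^6)/2 = 7.125×10^5 km.
On the circular orbit at r = 1.850×10^5 km, v_c = √(μ/r) = 26.200 km/s.
Vis-viva on the transfer ellipse at r = 1.850×10^5 km gives v_t = √[μ(2/r − 1/a_t)] = 34.564 km/s.
Δv₁ = |v_t − v_c| = |34.564 − 26.200| = 8.364 km/s.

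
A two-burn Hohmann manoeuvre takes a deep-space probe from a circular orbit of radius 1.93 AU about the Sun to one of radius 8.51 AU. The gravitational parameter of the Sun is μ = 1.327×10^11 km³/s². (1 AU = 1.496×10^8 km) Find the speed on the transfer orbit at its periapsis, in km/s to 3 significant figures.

In km: r₁ = 1.93 × 1.496×10^8 = 2.88728×10^8 km; r₂ = 8.51 × 1.496×10^8 = 1.273096×10^9 km.
Semi-major axis of the transfer orbit: a_t = (2.88728×10^8 + 1.273096×10^9)/2 = 7.80912×10^8 km.
The periapsis of the transfer ellipse is at r = 2.88728×10^8 km.
From the vis-viva equation, v = √[μ(2/r − 1/a_t)] = 27.37 km/s.

v = 27.4 km/s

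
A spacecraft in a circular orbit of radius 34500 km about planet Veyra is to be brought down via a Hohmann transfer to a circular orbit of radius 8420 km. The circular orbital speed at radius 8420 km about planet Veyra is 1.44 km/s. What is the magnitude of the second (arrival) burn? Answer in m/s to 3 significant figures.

Δv₂ = 386 m/s

From the circular-orbit relation v² = μ/r at r = 8420 km: μ = v²r = (1.44)² × 8420 = 17459.7 km³/s².
Semi-major axis of the transfer orbit: a_t = (34500 + 8420)/2 = 21460 km.
On the circular orbit at r = 8420 km, v_c = √(μ/r) = 1.4400 km/s.
Vis-viva on the transfer ellipse at r = 8420 km gives v_t = √[μ(2/r − 1/a_t)] = 1.8258 km/s.
Δv₂ = |v_t − v_c| = |1.8258 − 1.4400| = 0.3858 km/s.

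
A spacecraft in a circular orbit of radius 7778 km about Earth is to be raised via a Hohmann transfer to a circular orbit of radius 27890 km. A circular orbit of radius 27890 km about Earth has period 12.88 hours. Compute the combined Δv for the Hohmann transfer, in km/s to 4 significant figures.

From Kepler's third law T² = 4π²r³/μ at r = 27890 km, T = 12.88 hours = 12.88 × 3600 s = 46368 s: μ = 4π²r³/T² = 3.98353×10^5 km³/s².
The Hohmann ellipse has a_t = (r₁ + r₂)/2 = 17834 km.
Circular speed at r₁: v₁ = √(μ/r₁) = √(3.98353×10^5/7778) = 7.1565 km/s.
Transfer-orbit speed at r₁ (vis-viva equation): v_p = √[μ(2/r₁ − 1/a_t)] = 8.9495 km/s.
First burn Δv₁ = |v_p − v₁| = 1.793 km/s.
At r₂, v₂ = √(μ/r₂) = 3.779 km/s.
Transfer-orbit speed at r₂: v_a = √[μ(2/r₂ − 1/a_t)] = 2.496 km/s.
Second burn Δv₂ = |v₂ − v_a| = 1.283 km/s.
Total Δv = Δv₁ + Δv₂ = 3.076 km/s.

Δv = 3.076 km/s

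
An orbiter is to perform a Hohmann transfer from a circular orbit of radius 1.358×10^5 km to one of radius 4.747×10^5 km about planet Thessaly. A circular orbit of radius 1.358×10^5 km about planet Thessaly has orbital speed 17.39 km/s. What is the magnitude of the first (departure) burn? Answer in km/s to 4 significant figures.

Δv₁ = 4.296 km/s

From the circular-orbit relation v² = μ/r at r = 1.358×10^5 km: μ = v²r = (17.39)² × 1.358×10^5 = 4.10676×10^7 km³/s².
The Hohmann ellipse has a_t = (r₁ + r₂)/2 = 3.0525×10^5 km.
On the circular orbit at r = 1.358×10^5 km, v_c = √(μ/r) = 17.390 km/s.
Transfer-orbit speed at the same r (vis-viva, a = a_t): v_t = √[μ(2/r − 1/a_t)] = 21.686 km/s.
Δv₁ = |v_t − v_c| = |21.686 − 17.390| = 4.296 km/s.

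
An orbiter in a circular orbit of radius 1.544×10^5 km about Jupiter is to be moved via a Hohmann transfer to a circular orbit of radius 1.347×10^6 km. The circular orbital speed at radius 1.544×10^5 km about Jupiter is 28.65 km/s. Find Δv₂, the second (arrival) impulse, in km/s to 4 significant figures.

Δv₂ = 5.301 km/s

From the circular-orbit relation v² = μ/r at r = 1.544×10^5 km: μ = v²r = (28.65)² × 1.544×10^5 = 1.26735×10^8 km³/s².
Transfer-ellipse semi-major axis a_t = (r₁ + r₂)/2 = (1.544×10^5 + 1.347×10^6)/2 = 7.507×10^5 km.
On the circular orbit at r = 1.347×10^6 km, v_c = √(μ/r) = 9.700 km/s.
Vis-viva on the transfer ellipse at r = 1.347×10^6 km gives v_t = √[μ(2/r − 1/a_t)] = 4.399 km/s.
Δv₂ = |v_t − v_c| = |4.399 − 9.700| = 5.301 km/s.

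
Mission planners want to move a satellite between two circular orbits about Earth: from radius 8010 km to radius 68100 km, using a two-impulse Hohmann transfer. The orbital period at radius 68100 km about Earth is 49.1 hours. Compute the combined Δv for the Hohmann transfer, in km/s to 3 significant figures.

Δv = 3.69 km/s

From Kepler's third law T² = 4π²r³/μ at r = 68100 km, T = 49.1 hours = 49.1 × 3600 s = 1.7676×10^5 s: μ = 4π²r³/T² = 3.99055×10^5 km³/s².
Transfer-ellipse semi-major axis a_t = (r₁ + r₂)/2 = (8010 + 68100)/2 = 38055 km.
Circular speed at r₁: v₁ = √(μ/r₁) = √(3.99055×10^5/8010) = 7.058 km/s.
Transfer-orbit speed at r₁ (vis-viva equation): v_p = √[μ(2/r₁ − 1/a_t)] = 9.442 km/s.
First burn Δv₁ = |v_p − v₁| = 2.384 km/s.
At r₂, v₂ = √(μ/r₂) = 2.421 km/s.
Transfer-orbit speed at r₂: v_a = √[μ(2/r₂ − 1/a_t)] = 1.111 km/s.
Second burn Δv₂ = |v₂ − v_a| = 1.310 km/s.
Total Δv = Δv₁ + Δv₂ = 3.694 km/s.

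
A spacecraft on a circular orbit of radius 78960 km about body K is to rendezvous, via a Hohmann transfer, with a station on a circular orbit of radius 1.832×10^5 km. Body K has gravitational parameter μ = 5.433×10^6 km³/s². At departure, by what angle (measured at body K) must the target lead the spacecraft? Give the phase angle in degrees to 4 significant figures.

φ = 71.06°

Transfer-ellipse semi-major axis a_t = (r₁ + r₂)/2 = (78960 + 1.832×10^5)/2 = 1.3108×10^5 km.
The half-period of the transfer ellipse is t = π√(a_t³/μ) = 63964 s.
Target angular speed ω₂ = √(μ/r₂³) = 2.9726×10^-5 rad/s.
Angle swept by the target during transfer: ω₂·t = 1.9014 rad = 108.94°.
Arrival is 180° from departure on the ellipse, so φ = 180° − 108.94° = 71.06°.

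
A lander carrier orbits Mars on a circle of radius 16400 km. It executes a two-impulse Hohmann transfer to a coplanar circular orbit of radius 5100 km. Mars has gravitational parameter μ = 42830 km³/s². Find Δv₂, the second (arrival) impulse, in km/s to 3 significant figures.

Δv₂ = 0.681 km/s

The Hohmann ellipse has a_t = (r₁ + r₂)/2 = 10750 km.
On the circular orbit at r = 5100 km, v_c = √(μ/r) = 2.89794 km/s.
Transfer-orbit speed at the same r (vis-viva, a = a_t): v_t = √[μ(2/r − 1/a_t)] = 3.57937 km/s.
Δv₂ = |v_t − v_c| = |3.57937 − 2.89794| = 0.6814 km/s.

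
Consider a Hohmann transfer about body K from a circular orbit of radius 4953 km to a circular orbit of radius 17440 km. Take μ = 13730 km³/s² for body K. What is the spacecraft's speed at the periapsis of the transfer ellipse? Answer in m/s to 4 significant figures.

Transfer-ellipse semi-major axis a_t = (r₁ + r₂)/2 = (4953 + 17440)/2 = 11196.5 km.
At periapsis, r = 4953 km.
Applying v² = μ(2/r − 1/a_t): v = 2.078 km/s.

v = 2078 m/s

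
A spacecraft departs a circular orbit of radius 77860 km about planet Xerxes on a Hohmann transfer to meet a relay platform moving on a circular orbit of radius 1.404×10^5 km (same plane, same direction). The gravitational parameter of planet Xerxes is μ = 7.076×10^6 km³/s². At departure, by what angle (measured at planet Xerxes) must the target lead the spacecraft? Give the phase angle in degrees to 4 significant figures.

φ = 56.65°

The Hohmann ellipse has a_t = (r₁ + r₂)/2 = 1.0913×10^5 km.
The half-period of the transfer ellipse is t = π√(a_t³/μ) = 42577 s.
Target angular speed ω₂ = √(μ/r₂³) = 5.0564×10^-5 rad/s.
Angle swept by the target during transfer: ω₂·t = 2.1529 rad = 123.35°.
Arrival is 180° from departure on the ellipse, so φ = 180° − 123.35° = 56.65°.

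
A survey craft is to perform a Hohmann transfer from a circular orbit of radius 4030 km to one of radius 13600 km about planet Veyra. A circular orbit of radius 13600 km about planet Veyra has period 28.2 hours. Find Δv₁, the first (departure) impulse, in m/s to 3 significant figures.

Δv₁ = 374 m/s

From Kepler's third law T² = 4π²r³/μ at r = 13600 km, T = 28.2 hours = 28.2 × 3600 s = 1.0152×10^5 s: μ = 4π²r³/T² = 9635.48 km³/s².
Semi-major axis of the transfer orbit: a_t = (4030 + 13600)/2 = 8815 km.
Circular speed at r = 4030 km: v_c = √(μ/r) = 1.546266 km/s.
Transfer-orbit speed at the same r (vis-viva, a = a_t): v_t = √[μ(2/r − 1/a_t)] = 1.920624 km/s.
Δv₁ = |v_t − v_c| = |1.920624 − 1.546266| = 0.3744 km/s.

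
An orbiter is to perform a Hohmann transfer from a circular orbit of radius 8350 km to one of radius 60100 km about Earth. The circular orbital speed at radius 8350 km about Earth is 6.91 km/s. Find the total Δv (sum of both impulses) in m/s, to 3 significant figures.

Δv = 3550 m/s

From the circular-orbit relation v² = μ/r at r = 8350 km: μ = v²r = (6.91)² × 8350 = 3.98697×10^5 km³/s².
The Hohmann ellipse has a_t = (r₁ + r₂)/2 = 34225 km.
Circular speed at r₁: v₁ = √(μ/r₁) = √(3.98697×10^5/8350) = 6.910 km/s.
On the transfer ellipse at r₁, vis-viva equation gives v_p = √[μ(2/r₁ − 1/a_t)] = 9.157 km/s.
First burn Δv₁ = |v_p − v₁| = 2.247 km/s.
At r₂, v₂ = √(μ/r₂) = 2.5756 km/s.
Transfer-orbit speed at r₂: v_a = √[μ(2/r₂ − 1/a_t)] = 1.2722 km/s.
Second burn Δv₂ = |v₂ − v_a| = 1.303 km/s.
Δv = Δv₁ + Δv₂ = 2.247 + 1.303 = 3.550 km/s.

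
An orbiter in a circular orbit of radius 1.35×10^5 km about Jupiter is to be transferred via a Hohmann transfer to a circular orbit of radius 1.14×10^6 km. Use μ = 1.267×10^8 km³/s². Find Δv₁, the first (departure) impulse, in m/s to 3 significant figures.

Δv₁ = 10300 m/s

Transfer-ellipse semi-major axis a_t = (r₁ + r₂)/2 = (1.350×10^5 + 1.140×10^6)/2 = 6.375×10^5 km.
Circular speed at r = 1.350×10^5 km: v_c = √(μ/r) = 30.64 km/s.
Transfer-orbit speed at the same r (vis-viva, a = a_t): v_t = √[μ(2/r − 1/a_t)] = 40.97 km/s.
Δv₁ = |v_t − v_c| = |40.97 − 30.64| = 10.33 km/s.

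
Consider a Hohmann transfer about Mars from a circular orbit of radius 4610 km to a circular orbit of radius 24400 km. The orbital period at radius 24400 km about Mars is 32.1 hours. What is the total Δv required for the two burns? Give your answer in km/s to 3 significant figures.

Δv = 1.49 km/s

From Kepler's third law T² = 4π²r³/μ at r = 24400 km, T = 32.1 hours = 32.1 × 3600 s = 1.1556×10^5 s: μ = 4π²r³/T² = 42945.2 km³/s².
Semi-major axis of the transfer orbit: a_t = (4610 + 24400)/2 = 14505 km.
Circular speed at r₁: v₁ = √(μ/r₁) = √(42945.2/4610) = 3.052155 km/s.
On the transfer ellipse at r₁, v² = μ(2/r − 1/a) gives v_p = √[μ(2/r₁ − 1/a_t)] = 3.958609 km/s.
First burn Δv₁ = |v_p − v₁| = 0.9065 km/s.
At r₂, v₂ = √(μ/r₂) = 1.3267 km/s.
Transfer-orbit speed at r₂: v_a = √[μ(2/r₂ − 1/a_t)] = 0.74792 km/s.
Second burn Δv₂ = |v₂ − v_a| = 0.5788 km/s.
Total Δv = Δv₁ + Δv₂ = 1.485 km/s.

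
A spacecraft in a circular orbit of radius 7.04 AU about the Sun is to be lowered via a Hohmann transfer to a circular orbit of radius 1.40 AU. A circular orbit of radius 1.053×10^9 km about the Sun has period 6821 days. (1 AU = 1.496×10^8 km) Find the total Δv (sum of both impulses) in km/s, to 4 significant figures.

Δv = 12.10 km/s

From Kepler's third law T² = 4π²r³/μ at r = 1.053×10^9 km, T = 6821 days = 6821 × 86400 s = 5.893344×10^8 s: μ = 4π²r³/T² = 1.32715×10^11 km³/s².
In km: r₁ = 7.04 × 1.496×10^8 = 1.053184×10^9 km; r₂ = 1.40 × 1.496×10^8 = 2.0944×10^8 km.
Semi-major axis of the transfer orbit: a_t = (1.053184×10^9 + 2.0944×10^8)/2 = 6.31312×10^8 km.
At r₁ the circular-orbit speed is v₁ = √(μ/r₁) = 11.226 km/s.
Transfer-orbit speed at r₁ (vis-viva equation): v_a = √[μ(2/r₁ − 1/a_t)] = 6.4657 km/s.
First burn Δv₁ = |v_a − v₁| = 4.760 km/s.
Circular speed at r₂: v₂ = √(μ/r₂) = 25.17276 km/s.
Transfer-orbit speed at r₂: v_p = √[μ(2/r₂ − 1/a_t)] = 32.51329 km/s.
Second burn Δv₂ = |v₂ − v_p| = 7.341 km/s.
Δv = Δv₁ + Δv₂ = 4.760 + 7.341 = 12.10 km/s.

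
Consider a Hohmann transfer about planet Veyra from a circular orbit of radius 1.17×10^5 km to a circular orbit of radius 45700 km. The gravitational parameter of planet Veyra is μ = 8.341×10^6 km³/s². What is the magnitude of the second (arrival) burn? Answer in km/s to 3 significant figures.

The Hohmann ellipse has a_t = (r₁ + r₂)/2 = 81350 km.
On the circular orbit at r = 45700 km, v_c = √(μ/r) = 13.510 km/s.
Vis-viva on the transfer ellipse at r = 45700 km gives v_t = √[μ(2/r − 1/a_t)] = 16.202 km/s.
Δv₂ = |v_t − v_c| = |16.202 − 13.510| = 2.692 km/s.

Δv₂ = 2.69 km/s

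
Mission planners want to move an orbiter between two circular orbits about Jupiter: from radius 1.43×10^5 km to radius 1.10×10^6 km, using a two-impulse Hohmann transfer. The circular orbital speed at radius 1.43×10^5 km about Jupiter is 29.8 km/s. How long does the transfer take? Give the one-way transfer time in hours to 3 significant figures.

t = 37.9 hours

From the circular-orbit relation v² = μ/r at r = 1.43×10^5 km: μ = v²r = (29.8)² × 1.43×10^5 = 1.26990×10^8 km³/s².
Transfer-ellipse semi-major axis a_t = (r₁ + r₂)/2 = (1.430×10^5 + 1.100×10^6)/2 = 6.215×10^5 km.
Transfer time t = π√(a_t³/μ) = π√((6.215×10^5)³ / 1.26990×10^8) = 1.366×10^5 s.
Converting: 1.366×10^5 s ÷ 3600 s/hour = 37.9 hours.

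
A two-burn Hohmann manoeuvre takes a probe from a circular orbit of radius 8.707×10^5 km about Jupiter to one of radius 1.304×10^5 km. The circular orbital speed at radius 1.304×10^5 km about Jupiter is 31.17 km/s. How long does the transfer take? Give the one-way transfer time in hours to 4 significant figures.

t = 27.46 hours

From the circular-orbit relation v² = μ/r at r = 1.304×10^5 km: μ = v²r = (31.17)² × 1.304×10^5 = 1.26693×10^8 km³/s².
Transfer-ellipse semi-major axis a_t = (r₁ + r₂)/2 = (8.707×10^5 + 1.304×10^5)/2 = 5.0055×10^5 km.
Half the transfer-orbit period gives t = π√(a_t³/μ) = 98840 s.
Converting: 98840 s ÷ 3600 s/hour = 27.46 hours.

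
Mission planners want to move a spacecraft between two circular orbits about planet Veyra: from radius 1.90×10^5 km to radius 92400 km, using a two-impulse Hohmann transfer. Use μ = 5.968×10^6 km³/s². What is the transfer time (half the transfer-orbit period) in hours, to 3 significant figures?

t = 19.0 hours

The Hohmann ellipse has a_t = (r₁ + r₂)/2 = 1.412×10^5 km.
Half the transfer-orbit period gives t = π√(a_t³/μ) = 68230 s.
Converting: 68230 s ÷ 3600 s/hour = 19.0 hours.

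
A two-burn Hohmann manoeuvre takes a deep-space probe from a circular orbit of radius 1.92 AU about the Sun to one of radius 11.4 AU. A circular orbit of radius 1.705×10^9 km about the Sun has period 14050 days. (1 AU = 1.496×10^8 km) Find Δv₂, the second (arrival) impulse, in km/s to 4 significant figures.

Δv₂ = 4.086 km/s

From Kepler's third law T² = 4π²r³/μ at r = 1.705×10^9 km, T = 14050 days = 14050 × 86400 s = 1.21392×10^9 s: μ = 4π²r³/T² = 1.32786×10^11 km³/s².
In km: r₁ = 1.92 × 1.496×10^8 = 2.87232×10^8 km; r₂ = 11.4 × 1.496×10^8 = 1.70544×10^9 km.
The Hohmann ellipse has a_t = (r₁ + r₂)/2 = 9.96336×10^8 km.
On the circular orbit at r = 1.70544×10^9 km, v_c = √(μ/r) = 8.824 km/s.
Transfer-orbit speed at the same r (vis-viva, a = a_t): v_t = √[μ(2/r − 1/a_t)] = 4.738 km/s.
Δv₂ = |v_t − v_c| = |4.738 − 8.824| = 4.086 km/s.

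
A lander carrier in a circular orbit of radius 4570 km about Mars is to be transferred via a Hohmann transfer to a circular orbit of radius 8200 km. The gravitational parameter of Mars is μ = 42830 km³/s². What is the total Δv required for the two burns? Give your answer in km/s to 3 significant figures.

Δv = 0.760 km/s

Transfer-ellipse semi-major axis a_t = (r₁ + r₂)/2 = (4570 + 8200)/2 = 6385 km.
Circular speed at r₁: v₁ = √(μ/r₁) = √(42830/4570) = 3.0613708 km/s.
On the transfer ellipse at r₁, vis-viva equation gives v_p = √[μ(2/r₁ − 1/a_t)] = 3.4693044 km/s.
First burn Δv₁ = |v_p − v₁| = 0.407934 km/s.
Circular speed at r₂: v₂ = √(μ/r₂) = 2.285426 km/s.
Transfer-orbit speed at r₂: v_a = √[μ(2/r₂ − 1/a_t)] = 1.933503 km/s.
Second burn Δv₂ = |v₂ − v_a| = 0.351923 km/s.
Δv = Δv₁ + Δv₂ = 0.407934 + 0.351923 = 0.7599 km/s.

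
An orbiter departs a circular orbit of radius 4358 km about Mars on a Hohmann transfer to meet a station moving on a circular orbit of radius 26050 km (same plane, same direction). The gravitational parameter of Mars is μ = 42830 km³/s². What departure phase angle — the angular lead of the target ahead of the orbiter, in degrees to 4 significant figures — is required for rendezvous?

Semi-major axis of the transfer orbit: a_t = (4358 + 26050)/2 = 15204 km.
Transfer time t = π√(a_t³/μ) = 28460 s.
Target angular speed ω₂ = √(μ/r₂³) = 4.922×10^-5 rad/s.
Angle swept by the target during transfer: ω₂·t = 1.4008 rad = 80.26°.
Arrival is 180° from departure on the ellipse, so φ = 180° − 80.26° = 99.74°.

φ = 99.74°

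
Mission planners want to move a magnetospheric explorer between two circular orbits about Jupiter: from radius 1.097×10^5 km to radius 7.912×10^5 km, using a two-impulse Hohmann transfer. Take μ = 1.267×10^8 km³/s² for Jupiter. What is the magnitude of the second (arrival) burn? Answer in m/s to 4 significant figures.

Semi-major axis of the transfer orbit: a_t = (1.097×10^5 + 7.912×10^5)/2 = 4.5045×10^5 km.
On the circular orbit at r = 7.912×10^5 km, v_c = √(μ/r) = 12.655 km/s.
Vis-viva on the transfer ellipse at r = 7.912×10^5 km gives v_t = √[μ(2/r − 1/a_t)] = 6.2449 km/s.
Δv₂ = |v_t − v_c| = |6.2449 − 12.655| = 6.410 km/s.

Δv₂ = 6410 m/s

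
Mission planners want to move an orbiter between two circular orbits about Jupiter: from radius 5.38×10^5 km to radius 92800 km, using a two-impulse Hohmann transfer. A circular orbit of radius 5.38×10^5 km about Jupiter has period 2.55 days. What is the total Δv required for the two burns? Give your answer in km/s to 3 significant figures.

From Kepler's third law T² = 4π²r³/μ at r = 5.38×10^5 km, T = 2.55 days = 2.55 × 86400 s = 2.2032×10^5 s: μ = 4π²r³/T² = 1.26648×10^8 km³/s².
The Hohmann ellipse has a_t = (r₁ + r₂)/2 = 3.154×10^5 km.
Circular speed at r₁: v₁ = √(μ/r₁) = √(1.26648×10^8/5.380×10^5) = 15.3429 km/s.
On the transfer ellipse at r₁, vis-viva equation gives v_a = √[μ(2/r₁ − 1/a_t)] = 8.32245 km/s.
First burn Δv₁ = |v_a − v₁| = 7.020 km/s.
Circular speed at r₂: v₂ = √(μ/r₂) = 36.94 km/s.
Transfer-orbit speed at r₂: v_p = √[μ(2/r₂ − 1/a_t)] = 48.25 km/s.
Second burn Δv₂ = |v₂ − v_p| = 11.31 km/s.
Total Δv = Δv₁ + Δv₂ = 18.33 km/s.

Δv = 18.3 km/s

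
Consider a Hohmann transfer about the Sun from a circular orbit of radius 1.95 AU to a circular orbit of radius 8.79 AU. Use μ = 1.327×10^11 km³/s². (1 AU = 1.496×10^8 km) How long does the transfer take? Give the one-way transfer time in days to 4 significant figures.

t = 2273 days

In km: r₁ = 1.95 × 1.496×10^8 = 2.9172×10^8 km; r₂ = 8.79 × 1.496×10^8 = 1.314984×10^9 km.
Transfer-ellipse semi-major axis a_t = (r₁ + r₂)/2 = (2.9172×10^8 + 1.314984×10^9)/2 = 8.03352×10^8 km.
Transfer time t = π√(a_t³/μ) = π√((8.03352×10^8)³ / 1.327×10^11) = 1.964×10^8 s.
Converting: 1.964×10^8 s ÷ 86400 s/day = 2273 days.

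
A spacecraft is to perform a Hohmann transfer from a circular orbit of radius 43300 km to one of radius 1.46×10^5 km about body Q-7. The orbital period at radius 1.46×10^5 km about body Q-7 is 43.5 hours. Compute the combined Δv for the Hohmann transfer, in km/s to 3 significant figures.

Δv = 4.50 km/s

From Kepler's third law T² = 4π²r³/μ at r = 1.46×10^5 km, T = 43.5 hours = 43.5 × 3600 s = 1.566×10^5 s: μ = 4π²r³/T² = 5.00997×10^6 km³/s².
Semi-major axis of the transfer orbit: a_t = (43300 + 1.460×10^5)/2 = 94650 km.
At r₁ the circular-orbit speed is v₁ = √(μ/r₁) = 10.7566 km/s.
Transfer-orbit speed at r₁ (vis-viva): v_p = √[μ(2/r₁ − 1/a_t)] = 13.3595 km/s.
First burn Δv₁ = |v_p − v₁| = 2.603 km/s.
At r₂, v₂ = √(μ/r₂) = 5.858 km/s.
Transfer-orbit speed at r₂: v_a = √[μ(2/r₂ − 1/a_t)] = 3.962 km/s.
Second burn Δv₂ = |v₂ − v_a| = 1.896 km/s.
Δv = Δv₁ + Δv₂ = 2.603 + 1.896 = 4.499 km/s.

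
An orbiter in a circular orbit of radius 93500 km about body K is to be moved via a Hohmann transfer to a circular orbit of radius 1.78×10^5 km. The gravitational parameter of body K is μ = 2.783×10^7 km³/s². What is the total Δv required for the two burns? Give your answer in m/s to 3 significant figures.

The Hohmann ellipse has a_t = (r₁ + r₂)/2 = 1.3575×10^5 km.
At r₁ the circular-orbit speed is v₁ = √(μ/r₁) = 17.2525 km/s.
Transfer-orbit speed at r₁ (vis-viva): v_p = √[μ(2/r₁ − 1/a_t)] = 19.7556 km/s.
First burn Δv₁ = |v_p − v₁| = 2.503 km/s.
At r₂, v₂ = √(μ/r₂) = 12.504 km/s.
Transfer-orbit speed at r₂: v_a = √[μ(2/r₂ − 1/a_t)] = 10.377 km/s.
Second burn Δv₂ = |v₂ − v_a| = 2.127 km/s.
Δv = Δv₁ + Δv₂ = 2.503 + 2.127 = 4.630 km/s.

Δv = 4630 m/s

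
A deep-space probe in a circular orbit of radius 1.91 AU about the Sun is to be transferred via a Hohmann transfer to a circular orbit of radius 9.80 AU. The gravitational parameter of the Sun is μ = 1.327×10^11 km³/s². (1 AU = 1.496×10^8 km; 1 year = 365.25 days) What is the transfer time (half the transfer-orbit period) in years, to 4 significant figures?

t = 7.084 years

In km: r₁ = 1.91 × 1.496×10^8 = 2.85736×10^8 km; r₂ = 9.80 × 1.496×10^8 = 1.46608×10^9 km.
Transfer-ellipse semi-major axis a_t = (r₁ + r₂)/2 = (2.85736×10^8 + 1.46608×10^9)/2 = 8.75908×10^8 km.
Half the transfer-orbit period gives t = π√(a_t³/μ) = 2.2356×10^8 s.
Converting: 2.2356×10^8 s ÷ 3.15576×10^7 s/year (365.25 × 86400) = 7.084 years.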